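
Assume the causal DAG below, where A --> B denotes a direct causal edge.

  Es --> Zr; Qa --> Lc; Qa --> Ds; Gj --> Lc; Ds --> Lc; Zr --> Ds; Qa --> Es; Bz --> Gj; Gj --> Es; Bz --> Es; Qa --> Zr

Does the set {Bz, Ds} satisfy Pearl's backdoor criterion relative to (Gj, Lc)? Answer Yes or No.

Backdoor paths from Gj to Lc (paths whose first edge points into Gj):
  P1: Gj <- Bz -> Es <- Qa -> Zr -> Ds -> Lc
  P2: Gj <- Bz -> Es <- Qa -> Ds -> Lc
  P3: Gj <- Bz -> Es <- Qa -> Lc
  P4: Gj <- Bz -> Es -> Zr <- Qa -> Ds -> Lc
  P5: Gj <- Bz -> Es -> Zr <- Qa -> Lc
  P6: Gj <- Bz -> Es -> Zr -> Ds <- Qa -> Lc
  P7: Gj <- Bz -> Es -> Zr -> Ds -> Lc
Condition 1 (no descendant of Gj in the set): FAILS — Ds is a descendant of Gj.
Condition 2 (every backdoor path blocked by {Bz, Ds}):
  P1: blocked at fork node Bz ∈ conditioning set.
  P2: blocked at fork node Bz ∈ conditioning set.
  P3: blocked at fork node Bz ∈ conditioning set.
  P4: blocked at fork node Bz ∈ conditioning set.
  P5: blocked at fork node Bz ∈ conditioning set.
  P6: blocked at fork node Bz ∈ conditioning set.
  P7: blocked at fork node Bz ∈ conditioning set.
{Bz, Ds} does not satisfy the backdoor criterion.

No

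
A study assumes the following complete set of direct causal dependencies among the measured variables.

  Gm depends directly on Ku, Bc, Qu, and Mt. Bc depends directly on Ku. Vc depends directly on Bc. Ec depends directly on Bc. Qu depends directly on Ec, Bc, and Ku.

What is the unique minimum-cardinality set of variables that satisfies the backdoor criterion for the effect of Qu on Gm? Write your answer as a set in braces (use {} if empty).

Variables eligible for adjustment (non-descendants of Qu, excluding Qu and Gm): {Bc, Ec, Ku, Mt, Vc}.
Backdoor paths from Qu to Gm:
  P1: Qu <- Ku -> Bc -> Gm
  P2: Qu <- Ku -> Gm
  P3: Qu <- Bc <- Ku -> Gm
  P4: Qu <- Bc -> Gm
  P5: Qu <- Ec <- Bc <- Ku -> Gm
  P6: Qu <- Ec <- Bc -> Gm
The empty set is not sufficient: P1 (Qu <- Ku -> Bc -> Gm) has no collider blocking it and no conditioned non-collider, so it is open.
Try {Bc, Ku}:
  P1: blocked at fork node Ku ∈ conditioning set.
  P2: blocked at fork node Ku ∈ conditioning set.
  P3: blocked at chain node Bc ∈ conditioning set.
  P4: blocked at fork node Bc ∈ conditioning set.
  P5: blocked at chain node Bc ∈ conditioning set.
  P6: blocked at fork node Bc ∈ conditioning set.
{Bc, Ku} contains no descendant of Qu and blocks every backdoor path.
Every element of {Bc, Ku} is needed (dropping Bc leaves P4 open; dropping Ku leaves P2 open), so no proper subset is valid.
Among all size-2 subsets of the eligible variables, only {Bc, Ku} blocks every backdoor path, so it is the unique smallest valid adjustment set.

{Bc, Ku}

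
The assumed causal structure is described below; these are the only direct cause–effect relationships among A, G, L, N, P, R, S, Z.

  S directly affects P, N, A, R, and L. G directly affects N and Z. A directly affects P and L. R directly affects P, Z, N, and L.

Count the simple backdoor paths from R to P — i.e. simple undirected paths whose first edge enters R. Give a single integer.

3

A backdoor path from R to P is any simple undirected path whose first edge points into R (i.e. leaves R via a parent).
Parents of R: {S}.
Enumerating:
  P1: R <- S -> A -> P
  P2: R <- S -> P
  P3: R <- S -> L <- A -> P
That exhausts the simple backdoor paths. Count: 3.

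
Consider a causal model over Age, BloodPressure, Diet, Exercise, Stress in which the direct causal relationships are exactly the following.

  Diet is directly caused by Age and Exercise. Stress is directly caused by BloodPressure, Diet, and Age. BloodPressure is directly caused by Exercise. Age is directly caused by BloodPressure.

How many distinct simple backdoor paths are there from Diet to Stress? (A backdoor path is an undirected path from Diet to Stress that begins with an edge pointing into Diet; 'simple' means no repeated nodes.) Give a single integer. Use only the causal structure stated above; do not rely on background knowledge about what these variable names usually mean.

A backdoor path from Diet to Stress is any simple undirected path whose first edge points into Diet (i.e. leaves Diet via a parent).
Parents of Diet: {Age, Exercise}.
Enumerating:
  P1: Diet <- Exercise -> BloodPressure -> Age -> Stress
  P2: Diet <- Exercise -> BloodPressure -> Stress
  P3: Diet <- Age <- BloodPressure -> Stress
  P4: Diet <- Age -> Stress
That exhausts the simple backdoor paths. Count: 4.

4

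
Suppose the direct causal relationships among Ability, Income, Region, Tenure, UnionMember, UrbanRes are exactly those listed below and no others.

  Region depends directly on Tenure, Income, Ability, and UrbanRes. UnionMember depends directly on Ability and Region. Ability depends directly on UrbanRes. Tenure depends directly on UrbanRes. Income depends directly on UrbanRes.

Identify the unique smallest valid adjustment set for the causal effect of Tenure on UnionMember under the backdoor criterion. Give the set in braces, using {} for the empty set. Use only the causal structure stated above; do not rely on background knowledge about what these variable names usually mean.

Variables eligible for adjustment (non-descendants of Tenure, excluding Tenure and UnionMember): {Ability, Income, UrbanRes}.
Backdoor paths from Tenure to UnionMember:
  P1: Tenure <- UrbanRes -> Income -> Region <- Ability -> UnionMember
  P2: Tenure <- UrbanRes -> Income -> Region -> UnionMember
  P3: Tenure <- UrbanRes -> Ability -> Region -> UnionMember
  P4: Tenure <- UrbanRes -> Ability -> UnionMember
  P5: Tenure <- UrbanRes -> Region <- Ability -> UnionMember
  P6: Tenure <- UrbanRes -> Region -> UnionMember
The empty set is not sufficient: P2 (Tenure <- UrbanRes -> Income -> Region -> UnionMember) has no collider blocking it and no conditioned non-collider, so it is open.
Try {UrbanRes}:
  P1: blocked at fork node UrbanRes ∈ conditioning set.
  P2: blocked at fork node UrbanRes ∈ conditioning set.
  P3: blocked at fork node UrbanRes ∈ conditioning set.
  P4: blocked at fork node UrbanRes ∈ conditioning set.
  P5: blocked at fork node UrbanRes ∈ conditioning set.
  P6: blocked at fork node UrbanRes ∈ conditioning set.
{UrbanRes} contains no descendant of Tenure and blocks every backdoor path.
No other singleton works — e.g. {Income} leaves P3 open — so {UrbanRes} is the unique smallest valid adjustment set.

{UrbanRes}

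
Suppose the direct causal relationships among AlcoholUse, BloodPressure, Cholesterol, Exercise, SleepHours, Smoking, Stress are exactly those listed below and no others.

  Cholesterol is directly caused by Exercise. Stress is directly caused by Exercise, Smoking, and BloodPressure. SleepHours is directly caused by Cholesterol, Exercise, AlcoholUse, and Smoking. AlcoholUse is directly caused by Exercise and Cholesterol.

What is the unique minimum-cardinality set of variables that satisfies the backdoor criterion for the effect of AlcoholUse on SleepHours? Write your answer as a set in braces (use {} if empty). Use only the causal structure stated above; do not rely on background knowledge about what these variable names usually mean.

Variables eligible for adjustment (non-descendants of AlcoholUse, excluding AlcoholUse and SleepHours): {BloodPressure, Cholesterol, Exercise, Smoking, Stress}.
Backdoor paths from AlcoholUse to SleepHours:
  P1: AlcoholUse <- Exercise -> Cholesterol -> SleepHours
  P2: AlcoholUse <- Exercise -> Stress <- Smoking -> SleepHours
  P3: AlcoholUse <- Exercise -> SleepHours
  P4: AlcoholUse <- Cholesterol <- Exercise -> Stress <- Smoking -> SleepHours
  P5: AlcoholUse <- Cholesterol <- Exercise -> SleepHours
  P6: AlcoholUse <- Cholesterol -> SleepHours
The empty set is not sufficient: P1 (AlcoholUse <- Exercise -> Cholesterol -> SleepHours) has no collider blocking it and no conditioned non-collider, so it is open.
Try {Cholesterol, Exercise}:
  P1: blocked at fork node Exercise ∈ conditioning set.
  P2: blocked at fork node Exercise ∈ conditioning set.
  P3: blocked at fork node Exercise ∈ conditioning set.
  P4: blocked at chain node Cholesterol ∈ conditioning set.
  P5: blocked at chain node Cholesterol ∈ conditioning set.
  P6: blocked at fork node Cholesterol ∈ conditioning set.
{Cholesterol, Exercise} contains no descendant of AlcoholUse and blocks every backdoor path.
Every element of {Cholesterol, Exercise} is needed (dropping Cholesterol leaves P6 open; dropping Exercise leaves P3 open), so no proper subset is valid.
Among all size-2 subsets of the eligible variables, only {Cholesterol, Exercise} blocks every backdoor path, so it is the unique smallest valid adjustment set.

{Cholesterol, Exercise}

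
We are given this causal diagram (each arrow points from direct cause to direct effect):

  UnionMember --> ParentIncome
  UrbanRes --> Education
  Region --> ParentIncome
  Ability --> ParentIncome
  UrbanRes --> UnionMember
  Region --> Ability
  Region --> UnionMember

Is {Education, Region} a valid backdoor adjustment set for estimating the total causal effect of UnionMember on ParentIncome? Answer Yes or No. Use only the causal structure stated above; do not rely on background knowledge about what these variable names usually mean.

Yes

Backdoor paths from UnionMember to ParentIncome (paths whose first edge points into UnionMember):
  P1: UnionMember <- Region -> Ability -> ParentIncome
  P2: UnionMember <- Region -> ParentIncome
Condition 1 (no descendant of UnionMember in the set): holds — descendants of UnionMember are {ParentIncome}; none are in {Education, Region}.
Condition 2 (every backdoor path blocked by {Education, Region}):
  P1: blocked at fork node Region ∈ conditioning set.
  P2: blocked at fork node Region ∈ conditioning set.
{Education, Region} satisfies the backdoor criterion.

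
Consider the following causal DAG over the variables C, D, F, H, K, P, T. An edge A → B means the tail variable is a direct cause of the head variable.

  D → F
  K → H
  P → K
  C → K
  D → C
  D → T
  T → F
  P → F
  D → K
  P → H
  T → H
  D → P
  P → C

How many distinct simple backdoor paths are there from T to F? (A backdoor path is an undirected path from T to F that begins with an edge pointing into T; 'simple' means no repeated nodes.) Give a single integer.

8

A backdoor path from T to F is any simple undirected path whose first edge points into T (i.e. leaves T via a parent).
Parents of T: {D}.
Enumerating:
  P1: T <- D -> P -> F
  P2: T <- D -> F
  P3: T <- D -> C <- P -> F
  P4: T <- D -> C -> K <- P -> F
  P5: T <- D -> C -> K -> H <- P -> F
  P6: T <- D -> K <- P -> F
  P7: T <- D -> K <- C <- P -> F
  P8: T <- D -> K -> H <- P -> F
That exhausts the simple backdoor paths. Count: 8.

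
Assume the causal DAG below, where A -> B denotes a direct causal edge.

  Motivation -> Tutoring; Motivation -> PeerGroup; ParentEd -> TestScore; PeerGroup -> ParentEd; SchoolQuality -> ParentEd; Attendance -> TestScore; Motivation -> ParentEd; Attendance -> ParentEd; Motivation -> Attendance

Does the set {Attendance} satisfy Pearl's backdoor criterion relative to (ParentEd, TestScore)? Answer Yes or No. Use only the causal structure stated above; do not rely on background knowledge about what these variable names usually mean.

Backdoor paths from ParentEd to TestScore (paths whose first edge points into ParentEd):
  P1: ParentEd <- Motivation -> Attendance -> TestScore
  P2: ParentEd <- Attendance -> TestScore
  P3: ParentEd <- PeerGroup <- Motivation -> Attendance -> TestScore
Condition 1 (no descendant of ParentEd in the set): holds — descendants of ParentEd are {TestScore}; none are in {Attendance}.
Condition 2 (every backdoor path blocked by {Attendance}):
  P1: blocked at chain node Attendance ∈ conditioning set.
  P2: blocked at fork node Attendance ∈ conditioning set.
  P3: blocked at chain node Attendance ∈ conditioning set.
{Attendance} satisfies the backdoor criterion.

Yes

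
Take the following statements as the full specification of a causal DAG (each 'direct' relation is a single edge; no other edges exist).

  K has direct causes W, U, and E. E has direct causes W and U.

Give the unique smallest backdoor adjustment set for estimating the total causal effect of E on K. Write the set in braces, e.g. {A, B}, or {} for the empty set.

Variables eligible for adjustment (non-descendants of E, excluding E and K): {U, W}.
Backdoor paths from E to K:
  P1: E <- W -> K
  P2: E <- U -> K
The empty set is not sufficient: P1 (E <- W -> K) has no collider blocking it and no conditioned non-collider, so it is open.
Try {U, W}:
  P1: blocked at fork node W ∈ conditioning set.
  P2: blocked at fork node U ∈ conditioning set.
{U, W} contains no descendant of E and blocks every backdoor path.
Every element of {U, W} is needed (dropping U leaves P2 open; dropping W leaves P1 open), so no proper subset is valid.
Among all size-2 subsets of the eligible variables, only {U, W} blocks every backdoor path, so it is the unique smallest valid adjustment set.

{U, W}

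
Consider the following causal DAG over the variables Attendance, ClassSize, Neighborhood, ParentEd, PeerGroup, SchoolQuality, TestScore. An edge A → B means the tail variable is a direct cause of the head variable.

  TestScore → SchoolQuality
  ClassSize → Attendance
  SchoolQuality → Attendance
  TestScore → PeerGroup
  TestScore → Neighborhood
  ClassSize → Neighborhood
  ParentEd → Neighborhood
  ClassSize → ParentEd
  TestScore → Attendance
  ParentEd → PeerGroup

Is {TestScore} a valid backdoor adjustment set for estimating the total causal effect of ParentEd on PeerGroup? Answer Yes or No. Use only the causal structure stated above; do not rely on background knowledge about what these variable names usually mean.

Backdoor paths from ParentEd to PeerGroup (paths whose first edge points into ParentEd):
  P1: ParentEd <- ClassSize -> Neighborhood <- TestScore -> PeerGroup
  P2: ParentEd <- ClassSize -> Attendance <- TestScore -> PeerGroup
  P3: ParentEd <- ClassSize -> Attendance <- SchoolQuality <- TestScore -> PeerGroup
Condition 1 (no descendant of ParentEd in the set): holds — descendants of ParentEd are {Neighborhood, PeerGroup}; none are in {TestScore}.
Condition 2 (every backdoor path blocked by {TestScore}):
  P1: blocked at collider Neighborhood (neither it nor any descendant is in the conditioning set).
  P2: blocked at collider Attendance (neither it nor any descendant is in the conditioning set).
  P3: blocked at collider Attendance (neither it nor any descendant is in the conditioning set).
{TestScore} satisfies the backdoor criterion.

Yes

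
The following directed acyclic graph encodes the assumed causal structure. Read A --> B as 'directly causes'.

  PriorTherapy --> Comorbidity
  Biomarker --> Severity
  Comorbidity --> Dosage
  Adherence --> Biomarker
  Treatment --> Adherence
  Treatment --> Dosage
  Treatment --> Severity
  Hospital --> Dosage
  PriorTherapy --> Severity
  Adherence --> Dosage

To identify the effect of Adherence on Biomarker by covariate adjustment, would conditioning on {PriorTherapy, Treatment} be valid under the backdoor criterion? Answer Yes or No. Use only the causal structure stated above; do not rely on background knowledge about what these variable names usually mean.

Backdoor paths from Adherence to Biomarker (paths whose first edge points into Adherence):
  P1: Adherence <- Treatment -> Severity <- Biomarker
  P2: Adherence <- Treatment -> Dosage <- Comorbidity <- PriorTherapy -> Severity <- Biomarker
Condition 1 (no descendant of Adherence in the set): holds — descendants of Adherence are {Biomarker, Dosage, Severity}; none are in {PriorTherapy, Treatment}.
Condition 2 (every backdoor path blocked by {PriorTherapy, Treatment}):
  P1: blocked at fork node Treatment ∈ conditioning set.
  P2: blocked at fork node Treatment ∈ conditioning set.
{PriorTherapy, Treatment} satisfies the backdoor criterion.

Yes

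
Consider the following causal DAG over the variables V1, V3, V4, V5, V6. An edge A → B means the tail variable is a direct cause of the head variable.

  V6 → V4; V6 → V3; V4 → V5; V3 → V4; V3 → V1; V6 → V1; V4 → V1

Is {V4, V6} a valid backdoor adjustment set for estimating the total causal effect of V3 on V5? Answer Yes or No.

No

Backdoor paths from V3 to V5 (paths whose first edge points into V3):
  P1: V3 <- V6 -> V4 -> V5
  P2: V3 <- V6 -> V1 <- V4 -> V5
Condition 1 (no descendant of V3 in the set): FAILS — V4 is a descendant of V3.
Condition 2 (every backdoor path blocked by {V4, V6}):
  P1: blocked at fork node V6 ∈ conditioning set.
  P2: blocked at fork node V6 ∈ conditioning set.
{V4, V6} does not satisfy the backdoor criterion.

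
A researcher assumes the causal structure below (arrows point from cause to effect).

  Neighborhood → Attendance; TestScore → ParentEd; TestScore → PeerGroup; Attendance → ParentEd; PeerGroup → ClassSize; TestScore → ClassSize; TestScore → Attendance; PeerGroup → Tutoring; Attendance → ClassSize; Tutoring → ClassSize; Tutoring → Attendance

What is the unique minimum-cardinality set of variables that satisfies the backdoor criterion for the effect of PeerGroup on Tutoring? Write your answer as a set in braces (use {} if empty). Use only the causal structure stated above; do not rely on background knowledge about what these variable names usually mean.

Variables eligible for adjustment (non-descendants of PeerGroup, excluding PeerGroup and Tutoring): {Neighborhood, TestScore}.
Backdoor paths from PeerGroup to Tutoring:
  P1: PeerGroup <- TestScore -> Attendance <- Tutoring
  P2: PeerGroup <- TestScore -> Attendance -> ClassSize <- Tutoring
  P3: PeerGroup <- TestScore -> ClassSize <- Tutoring
  P4: PeerGroup <- TestScore -> ClassSize <- Attendance <- Tutoring
  P5: PeerGroup <- TestScore -> ParentEd <- Attendance <- Tutoring
  P6: PeerGroup <- TestScore -> ParentEd <- Attendance -> ClassSize <- Tutoring
Each backdoor path contains an unconditioned collider, so every path is already blocked with the empty conditioning set:
  P1: blocked at collider Attendance (neither it nor any descendant is in the conditioning set).
  P2: blocked at collider ClassSize (neither it nor any descendant is in the conditioning set).
  P3: blocked at collider ClassSize (neither it nor any descendant is in the conditioning set).
  P4: blocked at collider ClassSize (neither it nor any descendant is in the conditioning set).
  P5: blocked at collider ParentEd (neither it nor any descendant is in the conditioning set).
  P6: blocked at collider ParentEd (neither it nor any descendant is in the conditioning set).
The empty set is therefore the unique smallest valid set.

{}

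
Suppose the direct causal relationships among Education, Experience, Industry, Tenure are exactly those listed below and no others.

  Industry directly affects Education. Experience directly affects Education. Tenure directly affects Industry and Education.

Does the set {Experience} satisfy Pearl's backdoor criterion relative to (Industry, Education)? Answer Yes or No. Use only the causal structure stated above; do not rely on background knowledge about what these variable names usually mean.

No

Backdoor paths from Industry to Education (paths whose first edge points into Industry):
  P1: Industry <- Tenure -> Education
Condition 1 (no descendant of Industry in the set): holds — descendants of Industry are {Education}; none are in {Experience}.
Condition 2 (every backdoor path blocked by {Experience}):
  P1: open — no interior node is in the conditioning set.
{Experience} does not satisfy the backdoor criterion.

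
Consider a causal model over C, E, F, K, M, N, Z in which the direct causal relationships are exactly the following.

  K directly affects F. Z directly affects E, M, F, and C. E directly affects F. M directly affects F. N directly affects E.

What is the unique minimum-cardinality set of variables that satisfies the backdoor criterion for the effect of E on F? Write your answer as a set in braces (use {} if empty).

{Z}

Variables eligible for adjustment (non-descendants of E, excluding E and F): {C, K, M, N, Z}.
Backdoor paths from E to F:
  P1: E <- Z -> M -> F
  P2: E <- Z -> F
The empty set is not sufficient: P1 (E <- Z -> M -> F) has no collider blocking it and no conditioned non-collider, so it is open.
Try {Z}:
  P1: blocked at fork node Z ∈ conditioning set.
  P2: blocked at fork node Z ∈ conditioning set.
{Z} contains no descendant of E and blocks every backdoor path.
No other singleton works — e.g. {N} leaves P1 open — so {Z} is the unique smallest valid adjustment set.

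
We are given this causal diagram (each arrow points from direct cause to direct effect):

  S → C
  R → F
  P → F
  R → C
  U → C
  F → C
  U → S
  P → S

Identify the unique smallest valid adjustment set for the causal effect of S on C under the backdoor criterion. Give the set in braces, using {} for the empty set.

Variables eligible for adjustment (non-descendants of S, excluding S and C): {F, P, R, U}.
Backdoor paths from S to C:
  P1: S <- P -> F <- R -> C
  P2: S <- P -> F -> C
  P3: S <- U -> C
The empty set is not sufficient: P2 (S <- P -> F -> C) has no collider blocking it and no conditioned non-collider, so it is open.
Try {P, U}:
  P1: blocked at fork node P ∈ conditioning set.
  P2: blocked at fork node P ∈ conditioning set.
  P3: blocked at fork node U ∈ conditioning set.
{P, U} contains no descendant of S and blocks every backdoor path.
Every element of {P, U} is needed (dropping P leaves P2 open; dropping U leaves P3 open), so no proper subset is valid.
Among all size-2 subsets of the eligible variables, only {P, U} blocks every backdoor path, so it is the unique smallest valid adjustment set.

{P, U}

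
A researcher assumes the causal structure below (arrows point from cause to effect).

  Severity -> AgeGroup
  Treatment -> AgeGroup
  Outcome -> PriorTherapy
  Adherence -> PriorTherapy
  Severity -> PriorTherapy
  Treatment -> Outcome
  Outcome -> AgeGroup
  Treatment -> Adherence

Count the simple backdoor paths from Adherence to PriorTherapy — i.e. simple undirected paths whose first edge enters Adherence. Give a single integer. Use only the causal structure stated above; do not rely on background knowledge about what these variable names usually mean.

A backdoor path from Adherence to PriorTherapy is any simple undirected path whose first edge points into Adherence (i.e. leaves Adherence via a parent).
Parents of Adherence: {Treatment}.
Enumerating:
  P1: Adherence <- Treatment -> Outcome -> AgeGroup <- Severity -> PriorTherapy
  P2: Adherence <- Treatment -> Outcome -> PriorTherapy
  P3: Adherence <- Treatment -> AgeGroup <- Severity -> PriorTherapy
  P4: Adherence <- Treatment -> AgeGroup <- Outcome -> PriorTherapy
That exhausts the simple backdoor paths. Count: 4.

4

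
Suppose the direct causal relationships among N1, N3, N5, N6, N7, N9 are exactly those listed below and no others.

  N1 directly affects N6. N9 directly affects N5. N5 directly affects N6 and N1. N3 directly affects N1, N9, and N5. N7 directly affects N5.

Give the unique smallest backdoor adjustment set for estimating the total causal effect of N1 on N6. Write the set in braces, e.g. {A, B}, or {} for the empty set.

Variables eligible for adjustment (non-descendants of N1, excluding N1 and N6): {N3, N5, N7, N9}.
Backdoor paths from N1 to N6:
  P1: N1 <- N3 -> N9 -> N5 -> N6
  P2: N1 <- N3 -> N5 -> N6
  P3: N1 <- N5 -> N6
The empty set is not sufficient: P1 (N1 <- N3 -> N9 -> N5 -> N6) has no collider blocking it and no conditioned non-collider, so it is open.
Try {N5}:
  P1: blocked at chain node N5 ∈ conditioning set.
  P2: blocked at chain node N5 ∈ conditioning set.
  P3: blocked at fork node N5 ∈ conditioning set.
{N5} contains no descendant of N1 and blocks every backdoor path.
No other singleton works — e.g. {N7} leaves P1 open — so {N5} is the unique smallest valid adjustment set.

{N5}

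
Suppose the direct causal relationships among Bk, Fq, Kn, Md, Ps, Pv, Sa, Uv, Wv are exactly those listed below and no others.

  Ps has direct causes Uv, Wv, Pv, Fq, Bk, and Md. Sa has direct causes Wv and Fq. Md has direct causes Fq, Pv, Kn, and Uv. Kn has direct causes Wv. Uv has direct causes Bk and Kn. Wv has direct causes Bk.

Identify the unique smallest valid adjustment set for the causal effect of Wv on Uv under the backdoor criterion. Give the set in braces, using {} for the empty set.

{Bk}

Variables eligible for adjustment (non-descendants of Wv, excluding Wv and Uv): {Bk, Fq, Pv}.
Backdoor paths from Wv to Uv:
  P1: Wv <- Bk -> Uv
  P2: Wv <- Bk -> Ps <- Uv
  P3: Wv <- Bk -> Ps <- Pv -> Md <- Kn -> Uv
  P4: Wv <- Bk -> Ps <- Pv -> Md <- Uv
  P5: Wv <- Bk -> Ps <- Fq -> Md <- Kn -> Uv
  P6: Wv <- Bk -> Ps <- Fq -> Md <- Uv
  P7: Wv <- Bk -> Ps <- Md <- Kn -> Uv
  P8: Wv <- Bk -> Ps <- Md <- Uv
The empty set is not sufficient: P1 (Wv <- Bk -> Uv) has no collider blocking it and no conditioned non-collider, so it is open.
Try {Bk}:
  P1: blocked at fork node Bk ∈ conditioning set.
  P2: blocked at fork node Bk ∈ conditioning set.
  P3: blocked at fork node Bk ∈ conditioning set.
  P4: blocked at fork node Bk ∈ conditioning set.
  P5: blocked at fork node Bk ∈ conditioning set.
  P6: blocked at fork node Bk ∈ conditioning set.
  P7: blocked at fork node Bk ∈ conditioning set.
  P8: blocked at fork node Bk ∈ conditioning set.
{Bk} contains no descendant of Wv and blocks every backdoor path.
No other singleton works — e.g. {Pv} leaves P1 open — so {Bk} is the unique smallest valid adjustment set.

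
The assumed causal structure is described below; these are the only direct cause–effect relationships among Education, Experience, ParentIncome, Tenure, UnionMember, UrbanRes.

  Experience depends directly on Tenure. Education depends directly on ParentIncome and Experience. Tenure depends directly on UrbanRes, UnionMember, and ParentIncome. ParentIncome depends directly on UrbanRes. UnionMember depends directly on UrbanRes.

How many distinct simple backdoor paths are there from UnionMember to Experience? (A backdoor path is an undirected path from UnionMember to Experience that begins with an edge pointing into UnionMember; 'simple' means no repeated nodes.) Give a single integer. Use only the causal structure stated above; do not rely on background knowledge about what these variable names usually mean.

A backdoor path from UnionMember to Experience is any simple undirected path whose first edge points into UnionMember (i.e. leaves UnionMember via a parent).
Parents of UnionMember: {UrbanRes}.
Enumerating:
  P1: UnionMember <- UrbanRes -> ParentIncome -> Tenure -> Experience
  P2: UnionMember <- UrbanRes -> ParentIncome -> Education <- Experience
  P3: UnionMember <- UrbanRes -> Tenure <- ParentIncome -> Education <- Experience
  P4: UnionMember <- UrbanRes -> Tenure -> Experience
That exhausts the simple backdoor paths. Count: 4.

4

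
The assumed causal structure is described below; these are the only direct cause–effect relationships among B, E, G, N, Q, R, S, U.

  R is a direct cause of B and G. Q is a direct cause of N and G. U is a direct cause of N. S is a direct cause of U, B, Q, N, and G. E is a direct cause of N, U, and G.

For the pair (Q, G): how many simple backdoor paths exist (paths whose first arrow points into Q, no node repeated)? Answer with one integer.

6

A backdoor path from Q to G is any simple undirected path whose first edge points into Q (i.e. leaves Q via a parent).
Parents of Q: {S}.
Enumerating:
  P1: Q <- S -> U <- E -> G
  P2: Q <- S -> U -> N <- E -> G
  P3: Q <- S -> G
  P4: Q <- S -> N <- E -> G
  P5: Q <- S -> N <- U <- E -> G
  P6: Q <- S -> B <- R -> G
That exhausts the simple backdoor paths. Count: 6.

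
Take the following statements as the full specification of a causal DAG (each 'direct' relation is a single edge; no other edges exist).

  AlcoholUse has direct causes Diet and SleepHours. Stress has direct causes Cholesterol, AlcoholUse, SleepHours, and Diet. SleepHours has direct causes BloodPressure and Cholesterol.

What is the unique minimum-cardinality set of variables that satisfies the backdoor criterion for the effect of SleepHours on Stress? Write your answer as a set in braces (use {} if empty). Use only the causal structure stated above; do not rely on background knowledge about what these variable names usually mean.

{Cholesterol}

Variables eligible for adjustment (non-descendants of SleepHours, excluding SleepHours and Stress): {BloodPressure, Cholesterol, Diet}.
Backdoor paths from SleepHours to Stress:
  P1: SleepHours <- Cholesterol -> Stress
The empty set is not sufficient: P1 (SleepHours <- Cholesterol -> Stress) has no collider blocking it and no conditioned non-collider, so it is open.
Try {Cholesterol}:
  P1: blocked at fork node Cholesterol ∈ conditioning set.
{Cholesterol} contains no descendant of SleepHours and blocks every backdoor path.
No other singleton works — e.g. {BloodPressure} leaves P1 open — so {Cholesterol} is the unique smallest valid adjustment set.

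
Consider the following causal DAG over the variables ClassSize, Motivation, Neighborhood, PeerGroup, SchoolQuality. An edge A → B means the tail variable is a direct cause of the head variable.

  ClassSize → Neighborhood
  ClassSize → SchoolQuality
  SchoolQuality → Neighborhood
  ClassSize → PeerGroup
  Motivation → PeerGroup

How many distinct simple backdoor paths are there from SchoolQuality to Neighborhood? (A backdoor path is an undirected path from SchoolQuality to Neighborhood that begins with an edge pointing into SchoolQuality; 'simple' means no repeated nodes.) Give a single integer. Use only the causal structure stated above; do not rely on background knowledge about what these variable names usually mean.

1

A backdoor path from SchoolQuality to Neighborhood is any simple undirected path whose first edge points into SchoolQuality (i.e. leaves SchoolQuality via a parent).
Parents of SchoolQuality: {ClassSize}.
Enumerating:
  P1: SchoolQuality <- ClassSize -> Neighborhood
That exhausts the simple backdoor paths. Count: 1.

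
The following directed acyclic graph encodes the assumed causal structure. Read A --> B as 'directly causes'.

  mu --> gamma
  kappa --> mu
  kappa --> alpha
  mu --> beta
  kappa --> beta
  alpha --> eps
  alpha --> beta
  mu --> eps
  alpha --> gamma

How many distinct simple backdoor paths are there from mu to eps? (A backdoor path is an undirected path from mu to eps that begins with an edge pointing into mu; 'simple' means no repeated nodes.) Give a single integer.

A backdoor path from mu to eps is any simple undirected path whose first edge points into mu (i.e. leaves mu via a parent).
Parents of mu: {kappa}.
Enumerating:
  P1: mu <- kappa -> alpha -> eps
  P2: mu <- kappa -> beta <- alpha -> eps
That exhausts the simple backdoor paths. Count: 2.

2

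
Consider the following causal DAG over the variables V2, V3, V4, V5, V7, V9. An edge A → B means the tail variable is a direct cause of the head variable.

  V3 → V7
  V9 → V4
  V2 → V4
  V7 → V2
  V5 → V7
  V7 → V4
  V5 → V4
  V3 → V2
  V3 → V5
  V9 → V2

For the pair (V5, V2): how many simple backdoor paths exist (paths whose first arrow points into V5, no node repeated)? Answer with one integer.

A backdoor path from V5 to V2 is any simple undirected path whose first edge points into V5 (i.e. leaves V5 via a parent).
Parents of V5: {V3}.
Enumerating:
  P1: V5 <- V3 -> V7 -> V2
  P2: V5 <- V3 -> V7 -> V4 <- V9 -> V2
  P3: V5 <- V3 -> V7 -> V4 <- V2
  P4: V5 <- V3 -> V2
That exhausts the simple backdoor paths. Count: 4.

4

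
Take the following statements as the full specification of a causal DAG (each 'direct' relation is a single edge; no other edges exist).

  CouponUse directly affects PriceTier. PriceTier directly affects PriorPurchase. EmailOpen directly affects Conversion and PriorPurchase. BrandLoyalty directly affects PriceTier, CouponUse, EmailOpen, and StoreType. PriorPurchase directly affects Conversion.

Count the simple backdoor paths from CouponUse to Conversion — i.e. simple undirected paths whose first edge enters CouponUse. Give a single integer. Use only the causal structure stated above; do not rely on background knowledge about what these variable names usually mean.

4

A backdoor path from CouponUse to Conversion is any simple undirected path whose first edge points into CouponUse (i.e. leaves CouponUse via a parent).
Parents of CouponUse: {BrandLoyalty}.
Enumerating:
  P1: CouponUse <- BrandLoyalty -> PriceTier -> PriorPurchase <- EmailOpen -> Conversion
  P2: CouponUse <- BrandLoyalty -> PriceTier -> PriorPurchase -> Conversion
  P3: CouponUse <- BrandLoyalty -> EmailOpen -> PriorPurchase -> Conversion
  P4: CouponUse <- BrandLoyalty -> EmailOpen -> Conversion
That exhausts the simple backdoor paths. Count: 4.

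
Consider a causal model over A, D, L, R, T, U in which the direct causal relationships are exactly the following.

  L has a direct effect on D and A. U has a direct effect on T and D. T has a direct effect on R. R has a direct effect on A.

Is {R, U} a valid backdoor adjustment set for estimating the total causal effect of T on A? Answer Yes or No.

No

Backdoor paths from T to A (paths whose first edge points into T):
  P1: T <- U -> D <- L -> A
Condition 1 (no descendant of T in the set): FAILS — R is a descendant of T.
Condition 2 (every backdoor path blocked by {R, U}):
  P1: blocked at fork node U ∈ conditioning set.
{R, U} does not satisfy the backdoor criterion.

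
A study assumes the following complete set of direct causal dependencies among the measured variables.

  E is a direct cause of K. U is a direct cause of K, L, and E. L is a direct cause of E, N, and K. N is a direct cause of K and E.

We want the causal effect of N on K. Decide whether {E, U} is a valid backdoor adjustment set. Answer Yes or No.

No

Backdoor paths from N to K (paths whose first edge points into N):
  P1: N <- L <- U -> E -> K
  P2: N <- L <- U -> K
  P3: N <- L -> E <- U -> K
  P4: N <- L -> E -> K
  P5: N <- L -> K
Condition 1 (no descendant of N in the set): FAILS — E is a descendant of N.
Condition 2 (every backdoor path blocked by {E, U}):
  P1: blocked at fork node U ∈ conditioning set.
  P2: blocked at fork node U ∈ conditioning set.
  P3: blocked at fork node U ∈ conditioning set.
  P4: blocked at chain node E ∈ conditioning set.
  P5: open — no interior node is in the conditioning set.
{E, U} does not satisfy the backdoor criterion.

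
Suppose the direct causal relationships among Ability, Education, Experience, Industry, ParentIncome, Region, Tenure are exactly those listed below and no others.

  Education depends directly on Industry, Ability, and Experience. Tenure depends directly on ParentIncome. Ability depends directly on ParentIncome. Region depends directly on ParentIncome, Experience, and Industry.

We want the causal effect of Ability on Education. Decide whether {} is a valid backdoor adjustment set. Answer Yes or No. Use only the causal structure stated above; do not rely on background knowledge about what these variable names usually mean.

Yes

Backdoor paths from Ability to Education (paths whose first edge points into Ability):
  P1: Ability <- ParentIncome -> Region <- Industry -> Education
  P2: Ability <- ParentIncome -> Region <- Experience -> Education
Condition 1 (no descendant of Ability in the set): holds — descendants of Ability are {Education}; none are in {}.
Condition 2 (every backdoor path blocked by {}):
  P1: blocked at collider Region (neither it nor any descendant is in the conditioning set).
  P2: blocked at collider Region (neither it nor any descendant is in the conditioning set).
{} satisfies the backdoor criterion.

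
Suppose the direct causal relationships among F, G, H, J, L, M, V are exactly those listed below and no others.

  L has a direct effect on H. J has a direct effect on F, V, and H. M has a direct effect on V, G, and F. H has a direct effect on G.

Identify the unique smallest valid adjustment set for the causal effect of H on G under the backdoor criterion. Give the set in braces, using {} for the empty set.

{}

Variables eligible for adjustment (non-descendants of H, excluding H and G): {F, J, L, M, V}.
Backdoor paths from H to G:
  P1: H <- J -> F <- M -> G
  P2: H <- J -> V <- M -> G
Each backdoor path contains an unconditioned collider, so every path is already blocked with the empty conditioning set:
  P1: blocked at collider F (neither it nor any descendant is in the conditioning set).
  P2: blocked at collider V (neither it nor any descendant is in the conditioning set).
The empty set is therefore the unique smallest valid set.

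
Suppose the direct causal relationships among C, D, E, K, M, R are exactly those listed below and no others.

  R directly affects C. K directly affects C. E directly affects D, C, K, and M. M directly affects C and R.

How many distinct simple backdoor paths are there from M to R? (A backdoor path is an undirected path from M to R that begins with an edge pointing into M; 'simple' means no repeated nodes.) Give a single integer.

A backdoor path from M to R is any simple undirected path whose first edge points into M (i.e. leaves M via a parent).
Parents of M: {E}.
Enumerating:
  P1: M <- E -> K -> C <- R
  P2: M <- E -> C <- R
That exhausts the simple backdoor paths. Count: 2.

2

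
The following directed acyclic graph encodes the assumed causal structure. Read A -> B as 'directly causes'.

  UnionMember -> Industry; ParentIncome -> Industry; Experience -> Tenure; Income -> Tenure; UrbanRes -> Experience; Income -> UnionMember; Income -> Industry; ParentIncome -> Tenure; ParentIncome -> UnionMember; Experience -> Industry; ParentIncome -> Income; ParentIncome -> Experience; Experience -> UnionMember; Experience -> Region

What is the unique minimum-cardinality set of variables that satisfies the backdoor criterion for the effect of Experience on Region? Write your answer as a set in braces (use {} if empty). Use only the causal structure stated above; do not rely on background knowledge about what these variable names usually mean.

{}

Variables eligible for adjustment (non-descendants of Experience, excluding Experience and Region): {Income, ParentIncome, UrbanRes}.
Backdoor paths from Experience to Region:
  (none)
With no backdoor paths the empty set already satisfies the criterion, and it is trivially minimal.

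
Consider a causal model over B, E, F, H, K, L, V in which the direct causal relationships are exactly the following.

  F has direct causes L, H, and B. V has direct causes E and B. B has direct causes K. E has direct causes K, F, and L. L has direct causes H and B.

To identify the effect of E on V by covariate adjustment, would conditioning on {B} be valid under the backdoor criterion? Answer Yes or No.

Yes

Backdoor paths from E to V (paths whose first edge points into E):
  P1: E <- K -> B -> V
  P2: E <- L <- H -> F <- B -> V
  P3: E <- L <- B -> V
  P4: E <- L -> F <- B -> V
  P5: E <- F <- H -> L <- B -> V
  P6: E <- F <- B -> V
  P7: E <- F <- L <- B -> V
Condition 1 (no descendant of E in the set): holds — descendants of E are {V}; none are in {B}.
Condition 2 (every backdoor path blocked by {B}):
  P1: blocked at chain node B ∈ conditioning set.
  P2: blocked at collider F (neither it nor any descendant is in the conditioning set).
  P3: blocked at fork node B ∈ conditioning set.
  P4: blocked at collider F (neither it nor any descendant is in the conditioning set).
  P5: blocked at collider L (neither it nor any descendant is in the conditioning set).
  P6: blocked at fork node B ∈ conditioning set.
  P7: blocked at fork node B ∈ conditioning set.
{B} satisfies the backdoor criterion.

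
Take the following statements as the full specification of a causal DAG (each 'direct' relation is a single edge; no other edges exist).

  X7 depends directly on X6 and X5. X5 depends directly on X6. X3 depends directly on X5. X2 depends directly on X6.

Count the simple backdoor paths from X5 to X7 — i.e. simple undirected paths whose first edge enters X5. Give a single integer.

1

A backdoor path from X5 to X7 is any simple undirected path whose first edge points into X5 (i.e. leaves X5 via a parent).
Parents of X5: {X6}.
Enumerating:
  P1: X5 <- X6 -> X7
That exhausts the simple backdoor paths. Count: 1.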